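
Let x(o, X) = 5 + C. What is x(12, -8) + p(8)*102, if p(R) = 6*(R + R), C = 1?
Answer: 9798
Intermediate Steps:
x(o, X) = 6 (x(o, X) = 5 + 1 = 6)
p(R) = 12*R (p(R) = 6*(2*R) = 12*R)
x(12, -8) + p(8)*102 = 6 + (12*8)*102 = 6 + 96*102 = 6 + 9792 = 9798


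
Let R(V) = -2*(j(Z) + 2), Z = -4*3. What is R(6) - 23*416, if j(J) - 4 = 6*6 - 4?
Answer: -9644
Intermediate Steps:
Z = -12
j(J) = 36 (j(J) = 4 + (6*6 - 4) = 4 + (36 - 4) = 4 + 32 = 36)
R(V) = -76 (R(V) = -2*(36 + 2) = -2*38 = -76)
R(6) - 23*416 = -76 - 23*416 = -76 - 9568 = -9644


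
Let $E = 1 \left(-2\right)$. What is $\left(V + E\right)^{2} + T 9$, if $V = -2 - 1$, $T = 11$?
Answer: $124$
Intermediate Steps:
$E = -2$
$V = -3$
$\left(V + E\right)^{2} + T 9 = \left(-3 - 2\right)^{2} + 11 \cdot 9 = \left(-5\right)^{2} + 99 = 25 + 99 = 124$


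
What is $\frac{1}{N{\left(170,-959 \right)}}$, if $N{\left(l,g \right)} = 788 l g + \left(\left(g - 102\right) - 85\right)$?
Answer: $- \frac{1}{128468786} \approx -7.784 \cdot 10^{-9}$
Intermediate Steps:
$N{\left(l,g \right)} = -187 + g + 788 g l$ ($N{\left(l,g \right)} = 788 g l + \left(\left(-102 + g\right) - 85\right) = 788 g l + \left(-187 + g\right) = -187 + g + 788 g l$)
$\frac{1}{N{\left(170,-959 \right)}} = \frac{1}{-187 - 959 + 788 \left(-959\right) 170} = \frac{1}{-187 - 959 - 128467640} = \frac{1}{-128468786} = - \frac{1}{128468786}$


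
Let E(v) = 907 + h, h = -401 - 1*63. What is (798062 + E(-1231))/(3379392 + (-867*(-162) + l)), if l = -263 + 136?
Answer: 798505/3519719 ≈ 0.22687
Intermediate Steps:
h = -464 (h = -401 - 63 = -464)
l = -127
E(v) = 443 (E(v) = 907 - 464 = 443)
(798062 + E(-1231))/(3379392 + (-867*(-162) + l)) = (798062 + 443)/(3379392 + (-867*(-162) - 127)) = 798505/(3379392 + (140454 - 127)) = 798505/(3379392 + 140327) = 798505/3519719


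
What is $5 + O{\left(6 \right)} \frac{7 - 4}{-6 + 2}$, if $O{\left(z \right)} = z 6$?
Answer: $-22$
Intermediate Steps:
$O{\left(z \right)} = 6 z$
$5 + O{\left(6 \right)} \frac{7 - 4}{-6 + 2} = 5 + 6 \cdot 6 \frac{7 - 4}{-6 + 2} = 5 + 36 \frac{3}{-4} = 5 + 36 \cdot 3 \left(- \frac{1}{4}\right) = 5 + 36 \left(- \frac{3}{4}\right) = 5 - 27 = -22$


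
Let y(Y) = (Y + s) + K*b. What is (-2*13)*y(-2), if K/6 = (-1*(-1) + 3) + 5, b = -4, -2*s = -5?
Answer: 5603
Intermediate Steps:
s = 5/2 (s = -½*(-5) = 5/2 ≈ 2.5000)
K = 54 (K = 6*((-1*(-1) + 3) + 5) = 6*((1 + 3) + 5) = 6*(4 + 5) = 6*9 = 54)
y(Y) = -427/2 + Y (y(Y) = (Y + 5/2) + 54*(-4) = (5/2 + Y) - 216 = -427/2 + Y)
(-2*13)*y(-2) = (-2*13)*(-427/2 - 2) = -26*(-431/2) = 5603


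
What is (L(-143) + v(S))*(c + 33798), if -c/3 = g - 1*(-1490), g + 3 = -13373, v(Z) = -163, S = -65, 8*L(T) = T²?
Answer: 166216890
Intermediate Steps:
L(T) = T²/8
g = -13376 (g = -3 - 13373 = -13376)
c = 35658 (c = -3*(-13376 - 1*(-1490)) = -3*(-13376 + 1490) = -3*(-11886) = 35658)
(L(-143) + v(S))*(c + 33798) = ((⅛)*(-143)² - 163)*(35658 + 33798) = ((⅛)*20449 - 163)*69456 = (20449/8 - 163)*69456 = (19145/8)*69456 = 166216890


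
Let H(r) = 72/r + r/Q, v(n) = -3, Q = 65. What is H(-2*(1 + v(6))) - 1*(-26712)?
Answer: 1737454/65 ≈ 26730.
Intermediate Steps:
H(r) = 72/r + r/65
H(-2*(1 + v(6))) - 1*(-26712) = (72/((-2*(1 - 3))) + (-2*(1 - 3))/65) - 1*(-26712) = (72/((-2*(-2))) + (-2*(-2))/65) + 26712 = (72/4 + (1/65)*4) + 26712 = (72*(¼) + 4/65) + 26712 = (18 + 4/65) + 26712 = 1174/65 + 26712 = 1737454/65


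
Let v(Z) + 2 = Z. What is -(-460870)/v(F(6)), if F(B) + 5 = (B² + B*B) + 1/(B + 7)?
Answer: 2995655/423 ≈ 7081.9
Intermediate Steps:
F(B) = -5 + 1/(7 + B) + 2*B² (F(B) = -5 + ((B² + B*B) + 1/(B + 7)) = -5 + ((B² + B²) + 1/(7 + B)) = -5 + (2*B² + 1/(7 + B)) = -5 + (1/(7 + B) + 2*B²) = -5 + 1/(7 + B) + 2*B²)
v(Z) = -2 + Z
-(-460870)/v(F(6)) = -(-460870)/(-2 + (-34 - 5*6 + 2*6³ + 14*6²)/(7 + 6)) = -(-460870)/(-2 + (-34 - 30 + 2*216 + 14*36)/13) = -(-460870)/(-2 + (-34 - 30 + 432 + 504)/13) = -(-460870)/(-2 + (1/13)*872) = -(-460870)/(-2 + 872/13) = -(-460870)/846/13 = -(-460870)*13/846 = -170*(-35243/846) = 2995655/423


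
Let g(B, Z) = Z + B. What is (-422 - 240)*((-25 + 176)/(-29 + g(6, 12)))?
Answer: 99962/11 ≈ 9087.5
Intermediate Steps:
g(B, Z) = B + Z
(-422 - 240)*((-25 + 176)/(-29 + g(6, 12))) = (-422 - 240)*((-25 + 176)/(-29 + (6 + 12))) = -99962/(-29 + 18) = -99962/(-11) = -99962*(-1)/11 = -662*(-151/11) = 99962/11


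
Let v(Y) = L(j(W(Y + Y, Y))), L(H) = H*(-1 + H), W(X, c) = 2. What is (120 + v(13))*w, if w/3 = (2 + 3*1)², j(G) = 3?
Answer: 9450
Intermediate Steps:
w = 75 (w = 3*(2 + 3*1)² = 3*(2 + 3)² = 3*5² = 3*25 = 75)
v(Y) = 6 (v(Y) = 3*(-1 + 3) = 3*2 = 6)
(120 + v(13))*w = (120 + 6)*75 = 126*75 = 9450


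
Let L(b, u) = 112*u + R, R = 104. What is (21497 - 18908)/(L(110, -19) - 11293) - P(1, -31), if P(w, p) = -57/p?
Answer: -279776/137609 ≈ -2.0331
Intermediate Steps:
L(b, u) = 104 + 112*u (L(b, u) = 112*u + 104 = 104 + 112*u)
(21497 - 18908)/(L(110, -19) - 11293) - P(1, -31) = (21497 - 18908)/((104 + 112*(-19)) - 11293) - (-57)/(-31) = 2589/((104 - 2128) - 11293) - (-57)*(-1)/31 = 2589/(-2024 - 11293) - 1*57/31 = 2589/(-13317) - 57/31 = 2589*(-1/13317) - 57/31 = -863/4439 - 57/31 = -279776/137609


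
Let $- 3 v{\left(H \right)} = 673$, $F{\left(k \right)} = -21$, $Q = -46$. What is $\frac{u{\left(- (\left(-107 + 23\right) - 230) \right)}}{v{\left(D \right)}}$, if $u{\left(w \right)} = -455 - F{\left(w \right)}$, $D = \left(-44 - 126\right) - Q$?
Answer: $\frac{1302}{673} \approx 1.9346$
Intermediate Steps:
$D = -124$ ($D = \left(-44 - 126\right) - -46 = \left(-44 - 126\right) + 46 = -170 + 46 = -124$)
$u{\left(w \right)} = -434$ ($u{\left(w \right)} = -455 - -21 = -455 + 21 = -434$)
$v{\left(H \right)} = - \frac{673}{3}$ ($v{\left(H \right)} = \left(- \frac{1}{3}\right) 673 = - \frac{673}{3}$)
$\frac{u{\left(- (\left(-107 + 23\right) - 230) \right)}}{v{\left(D \right)}} = - \frac{434}{- \frac{673}{3}} = \left(-434\right) \left(- \frac{3}{673}\right) = \frac{1302}{673}$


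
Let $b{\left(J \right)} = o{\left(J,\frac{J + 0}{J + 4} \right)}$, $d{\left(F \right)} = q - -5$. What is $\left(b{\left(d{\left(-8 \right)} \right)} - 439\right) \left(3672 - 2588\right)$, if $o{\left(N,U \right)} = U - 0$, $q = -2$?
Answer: $- \frac{3327880}{7} \approx -4.7541 \cdot 10^{5}$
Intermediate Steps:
$o{\left(N,U \right)} = U$ ($o{\left(N,U \right)} = U + 0 = U$)
$d{\left(F \right)} = 3$ ($d{\left(F \right)} = -2 - -5 = -2 + 5 = 3$)
$b{\left(J \right)} = \frac{J}{4 + J}$ ($b{\left(J \right)} = \frac{J + 0}{J + 4} = \frac{J}{4 + J}$)
$\left(b{\left(d{\left(-8 \right)} \right)} - 439\right) \left(3672 - 2588\right) = \left(\frac{3}{4 + 3} - 439\right) \left(3672 - 2588\right) = \left(\frac{3}{7} - 439\right) 1084 = \left(- \frac{3070}{7}\right) 1084 = - \frac{3327880}{7}$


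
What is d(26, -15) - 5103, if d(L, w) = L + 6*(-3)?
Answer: -5095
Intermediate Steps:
d(L, w) = -18 + L (d(L, w) = L - 18 = -18 + L)
d(26, -15) - 5103 = (-18 + 26) - 5103 = 8 - 5103 = -5095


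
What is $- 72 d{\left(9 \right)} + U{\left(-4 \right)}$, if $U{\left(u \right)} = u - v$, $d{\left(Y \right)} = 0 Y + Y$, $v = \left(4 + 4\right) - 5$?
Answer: $-655$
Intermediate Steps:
$v = 3$ ($v = 8 - 5 = 3$)
$d{\left(Y \right)} = Y$ ($d{\left(Y \right)} = 0 + Y = Y$)
$U{\left(u \right)} = -3 + u$ ($U{\left(u \right)} = u - 3 = -3 + u$)
$- 72 d{\left(9 \right)} + U{\left(-4 \right)} = \left(-72\right) 9 - 7 = -648 - 7 = -655$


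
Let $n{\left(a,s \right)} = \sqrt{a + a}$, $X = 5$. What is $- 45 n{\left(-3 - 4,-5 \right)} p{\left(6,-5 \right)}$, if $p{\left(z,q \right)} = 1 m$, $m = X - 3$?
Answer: $- 90 i \sqrt{14} \approx - 336.75 i$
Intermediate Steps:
$m = 2$ ($m = 5 - 3 = 2$)
$n{\left(a,s \right)} = \sqrt{2} \sqrt{a}$ ($n{\left(a,s \right)} = \sqrt{2 a} = \sqrt{2} \sqrt{a}$)
$p{\left(z,q \right)} = 2$ ($p{\left(z,q \right)} = 1 \cdot 2 = 2$)
$- 45 n{\left(-3 - 4,-5 \right)} p{\left(6,-5 \right)} = - 45 \sqrt{2} \sqrt{-3 - 4} \cdot 2 = - 45 \sqrt{2} \sqrt{-7} \cdot 2 = - 45 \sqrt{2} i \sqrt{7} \cdot 2 = - 45 i \sqrt{14} \cdot 2 = - 90 i \sqrt{14}$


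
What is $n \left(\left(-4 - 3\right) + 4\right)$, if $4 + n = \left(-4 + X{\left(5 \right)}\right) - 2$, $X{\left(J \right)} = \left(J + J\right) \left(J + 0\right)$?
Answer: $-120$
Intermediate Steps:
$X{\left(J \right)} = 2 J^{2}$ ($X{\left(J \right)} = 2 J J = 2 J^{2}$)
$n = 40$ ($n = -4 - \left(6 - 50\right) = -4 + \left(\left(-4 + 2 \cdot 25\right) - 2\right) = -4 + \left(\left(-4 + 50\right) - 2\right) = -4 + \left(46 - 2\right) = -4 + 44 = 40$)
$n \left(\left(-4 - 3\right) + 4\right) = 40 \left(\left(-4 - 3\right) + 4\right) = 40 \left(-7 + 4\right) = 40 \left(-3\right) = -120$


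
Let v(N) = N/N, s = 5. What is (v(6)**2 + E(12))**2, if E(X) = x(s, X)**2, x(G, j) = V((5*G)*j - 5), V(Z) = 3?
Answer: 100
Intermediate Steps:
v(N) = 1
x(G, j) = 3
E(X) = 9 (E(X) = 3**2 = 9)
(v(6)**2 + E(12))**2 = (1**2 + 9)**2 = (1 + 9)**2 = 10**2 = 100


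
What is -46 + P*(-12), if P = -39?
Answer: 422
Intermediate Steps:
-46 + P*(-12) = -46 - 39*(-12) = -46 + 468 = 422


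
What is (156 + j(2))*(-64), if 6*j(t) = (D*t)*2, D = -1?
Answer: -29824/3 ≈ -9941.3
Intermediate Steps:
j(t) = -t/3 (j(t) = (-t*2)/6 = (-2*t)/6 = -t/3)
(156 + j(2))*(-64) = (156 - ⅓*2)*(-64) = (156 - ⅔)*(-64) = (466/3)*(-64) = -29824/3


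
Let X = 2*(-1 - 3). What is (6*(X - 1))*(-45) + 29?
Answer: 2459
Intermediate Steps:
X = -8 (X = 2*(-4) = -8)
(6*(X - 1))*(-45) + 29 = (6*(-8 - 1))*(-45) + 29 = (6*(-9))*(-45) + 29 = -54*(-45) + 29 = 2430 + 29 = 2459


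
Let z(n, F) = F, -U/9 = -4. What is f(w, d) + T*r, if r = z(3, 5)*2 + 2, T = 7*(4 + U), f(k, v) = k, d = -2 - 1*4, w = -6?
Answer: 3354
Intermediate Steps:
U = 36 (U = -9*(-4) = 36)
d = -6 (d = -2 - 4 = -6)
T = 280 (T = 7*(4 + 36) = 7*40 = 280)
r = 12 (r = 5*2 + 2 = 10 + 2 = 12)
f(w, d) + T*r = -6 + 280*12 = -6 + 3360 = 3354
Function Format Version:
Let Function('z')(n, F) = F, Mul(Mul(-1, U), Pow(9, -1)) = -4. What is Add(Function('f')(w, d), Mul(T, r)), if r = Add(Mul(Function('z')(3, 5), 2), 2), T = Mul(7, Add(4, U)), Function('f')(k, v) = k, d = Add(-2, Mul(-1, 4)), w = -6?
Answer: 3354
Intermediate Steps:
U = 36 (U = Mul(-9, -4) = 36)
d = -6 (d = Add(-2, -4) = -6)
T = 280 (T = Mul(7, Add(4, 36)) = Mul(7, 40) = 280)
r = 12 (r = Add(Mul(5, 2), 2) = Add(10, 2) = 12)
Add(Function('f')(w, d), Mul(T, r)) = Add(-6, Mul(280, 12)) = Add(-6, 3360) = 3354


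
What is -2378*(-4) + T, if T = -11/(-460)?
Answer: 4375531/460 ≈ 9512.0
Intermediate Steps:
T = 11/460 (T = -11*(-1/460) = 11/460 ≈ 0.023913)
-2378*(-4) + T = -2378*(-4) + 11/460 = -41*(-232) + 11/460 = 9512 + 11/460 = 4375531/460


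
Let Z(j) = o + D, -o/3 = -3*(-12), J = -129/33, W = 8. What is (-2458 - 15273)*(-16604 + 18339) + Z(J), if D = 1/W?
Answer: -246107143/8 ≈ -3.0763e+7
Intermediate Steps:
J = -43/11 (J = -129*1/33 = -43/11 ≈ -3.9091)
D = ⅛ (D = 1/8 = ⅛ ≈ 0.12500)
o = -108 (o = -(-9)*(-12) = -3*36 = -108)
Z(j) = -863/8 (Z(j) = -108 + ⅛ = -863/8)
(-2458 - 15273)*(-16604 + 18339) + Z(J) = (-2458 - 15273)*(-16604 + 18339) - 863/8 = -17731*1735 - 863/8 = -30763285 - 863/8 = -246107143/8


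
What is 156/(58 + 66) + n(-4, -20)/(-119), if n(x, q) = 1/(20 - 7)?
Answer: 60302/47957 ≈ 1.2574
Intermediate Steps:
n(x, q) = 1/13
156/(58 + 66) + n(-4, -20)/(-119) = 156/(58 + 66) + (1/13)/(-119) = 156/124 + (1/13)*(-1/119) = 156*(1/124) - 1/1547 = 39/31 - 1/1547 = 60302/47957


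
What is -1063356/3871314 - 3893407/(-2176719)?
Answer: 708776323213/468153485487 ≈ 1.5140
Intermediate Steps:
-1063356/3871314 - 3893407/(-2176719) = -1063356*1/3871314 - 3893407*(-1/2176719) = -177226/645219 + 3893407/2176719 = 708776323213/468153485487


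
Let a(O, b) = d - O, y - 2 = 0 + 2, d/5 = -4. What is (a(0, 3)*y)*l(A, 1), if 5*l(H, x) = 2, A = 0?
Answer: -32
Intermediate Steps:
d = -20 (d = 5*(-4) = -20)
l(H, x) = ⅖ (l(H, x) = (⅕)*2 = ⅖)
y = 4 (y = 2 + (0 + 2) = 2 + 2 = 4)
a(O, b) = -20 - O
(a(0, 3)*y)*l(A, 1) = ((-20 - 1*0)*4)*(⅖) = ((-20 + 0)*4)*(⅖) = -20*4*(⅖) = -80*⅖ = -32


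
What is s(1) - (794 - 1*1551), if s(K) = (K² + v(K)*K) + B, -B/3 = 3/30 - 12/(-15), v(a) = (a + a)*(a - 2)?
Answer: 7533/10 ≈ 753.30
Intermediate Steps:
v(a) = 2*a*(-2 + a) (v(a) = (2*a)*(-2 + a) = 2*a*(-2 + a))
B = -27/10 (B = -3*(3/30 - 12/(-15)) = -3*(3*(1/30) - 12*(-1/15)) = -3*(⅒ + ⅘) = -3*9/10 = -27/10 ≈ -2.7000)
s(K) = -27/10 + K² + 2*K²*(-2 + K) (s(K) = (K² + (2*K*(-2 + K))*K) - 27/10 = (K² + 2*K²*(-2 + K)) - 27/10 = -27/10 + K² + 2*K²*(-2 + K))
s(1) - (794 - 1*1551) = (-27/10 - 3*1² + 2*1³) - (794 - 1*1551) = (-27/10 - 3*1 + 2*1) - (794 - 1551) = (-27/10 - 3 + 2) - 1*(-757) = -37/10 + 757 = 7533/10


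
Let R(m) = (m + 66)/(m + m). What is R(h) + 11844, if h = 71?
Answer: 1681985/142 ≈ 11845.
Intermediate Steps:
R(m) = (66 + m)/(2*m) (R(m) = (66 + m)/((2*m)) = (66 + m)*(1/(2*m)) = (66 + m)/(2*m))
R(h) + 11844 = (½)*(66 + 71)/71 + 11844 = (½)*(1/71)*137 + 11844 = 137/142 + 11844 = 1681985/142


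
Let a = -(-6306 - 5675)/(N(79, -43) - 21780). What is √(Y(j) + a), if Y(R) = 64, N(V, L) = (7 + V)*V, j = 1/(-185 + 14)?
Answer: √14193585278/14986 ≈ 7.9499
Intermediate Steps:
j = -1/171 (j = 1/(-171) = -1/171 ≈ -0.0058480)
N(V, L) = V*(7 + V)
a = -11981/14986 (a = -(-6306 - 5675)/(79*(7 + 79) - 21780) = -(-11981)/(79*86 - 21780) = -(-11981)/(6794 - 21780) = -(-11981)/(-14986) = -(-11981)*(-1)/14986 = -1*11981/14986 = -11981/14986 ≈ -0.79948)
√(Y(j) + a) = √(64 - 11981/14986) = √(947123/14986) = √14193585278/14986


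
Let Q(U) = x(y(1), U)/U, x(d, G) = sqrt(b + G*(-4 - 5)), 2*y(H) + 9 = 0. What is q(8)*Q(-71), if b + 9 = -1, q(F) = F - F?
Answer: 0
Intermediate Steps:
q(F) = 0
b = -10 (b = -9 - 1 = -10)
y(H) = -9/2 (y(H) = -9/2 + (1/2)*0 = -9/2 + 0 = -9/2)
x(d, G) = sqrt(-10 - 9*G) (x(d, G) = sqrt(-10 + G*(-4 - 5)) = sqrt(-10 + G*(-9)) = sqrt(-10 - 9*G))
Q(U) = sqrt(-10 - 9*U)/U
q(8)*Q(-71) = 0*(sqrt(-10 - 9*(-71))/(-71)) = 0*(-sqrt(-10 + 639)/71) = 0*(-sqrt(629)/71) = 0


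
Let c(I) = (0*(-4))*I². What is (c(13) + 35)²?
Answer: 1225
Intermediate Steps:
c(I) = 0 (c(I) = 0*I² = 0)
(c(13) + 35)² = (0 + 35)² = 35² = 1225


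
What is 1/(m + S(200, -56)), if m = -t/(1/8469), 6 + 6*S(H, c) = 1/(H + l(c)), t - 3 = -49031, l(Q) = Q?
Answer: 864/358748465185 ≈ 2.4084e-9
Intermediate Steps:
t = -49028 (t = 3 - 49031 = -49028)
S(H, c) = -1 + 1/(6*(H + c))
m = 415218132 (m = -(-49028)/(1/8469) = -(-49028)/1/8469 = -(-49028)*8469 = -1*(-415218132) = 415218132)
1/(m + S(200, -56)) = 1/(415218132 + (⅙ - 1*200 - 1*(-56))/(200 - 56)) = 1/(415218132 + (⅙ - 200 + 56)/144) = 1/(415218132 + (1/144)*(-863/6)) = 1/(415218132 - 863/864) = 1/(358748465185/864) = 864/358748465185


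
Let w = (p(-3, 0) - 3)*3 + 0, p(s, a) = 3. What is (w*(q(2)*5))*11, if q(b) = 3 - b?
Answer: 0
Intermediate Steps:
w = 0 (w = (3 - 3)*3 + 0 = 0*3 + 0 = 0 + 0 = 0)
(w*(q(2)*5))*11 = (0*((3 - 1*2)*5))*11 = (0*((3 - 2)*5))*11 = (0*(1*5))*11 = (0*5)*11 = 0*11 = 0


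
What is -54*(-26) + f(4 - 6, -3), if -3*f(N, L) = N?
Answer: 4214/3 ≈ 1404.7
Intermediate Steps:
f(N, L) = -N/3
-54*(-26) + f(4 - 6, -3) = -54*(-26) - (4 - 6)/3 = 1404 - 1/3*(-2) = 1404 + 2/3 = 4214/3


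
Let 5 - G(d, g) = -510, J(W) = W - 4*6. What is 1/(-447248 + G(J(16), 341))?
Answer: -1/446733 ≈ -2.2385e-6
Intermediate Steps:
J(W) = -24 + W (J(W) = W - 24 = -24 + W)
G(d, g) = 515 (G(d, g) = 5 - 1*(-510) = 5 + 510 = 515)
1/(-447248 + G(J(16), 341)) = 1/(-447248 + 515) = 1/(-446733) = -1/446733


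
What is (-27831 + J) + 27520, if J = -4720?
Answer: -5031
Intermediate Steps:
(-27831 + J) + 27520 = (-27831 - 4720) + 27520 = -32551 + 27520 = -5031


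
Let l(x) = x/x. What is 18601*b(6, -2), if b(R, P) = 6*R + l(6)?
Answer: 688237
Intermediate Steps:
l(x) = 1
b(R, P) = 1 + 6*R (b(R, P) = 6*R + 1 = 1 + 6*R)
18601*b(6, -2) = 18601*(1 + 6*6) = 18601*(1 + 36) = 18601*37 = 688237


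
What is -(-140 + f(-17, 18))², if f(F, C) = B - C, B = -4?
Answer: -26244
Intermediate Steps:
f(F, C) = -4 - C
-(-140 + f(-17, 18))² = -(-140 + (-4 - 1*18))² = -(-140 + (-4 - 18))² = -(-140 - 22)² = -1*(-162)² = -1*26244 = -26244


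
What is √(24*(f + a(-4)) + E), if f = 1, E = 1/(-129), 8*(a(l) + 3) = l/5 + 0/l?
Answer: I*√20970885/645 ≈ 7.0998*I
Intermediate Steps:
a(l) = -3 + l/40 (a(l) = -3 + (l/5 + 0/l)/8 = -3 + (l*(⅕) + 0)/8 = -3 + (l/5 + 0)/8 = -3 + (l/5)/8 = -3 + l/40)
E = -1/129 ≈ -0.0077519
√(24*(f + a(-4)) + E) = √(24*(1 + (-3 + (1/40)*(-4))) - 1/129) = √(24*(1 + (-3 - ⅒)) - 1/129) = √(24*(1 - 31/10) - 1/129) = √(24*(-21/10) - 1/129) = √(-252/5 - 1/129) = √(-32513/645) = I*√20970885/645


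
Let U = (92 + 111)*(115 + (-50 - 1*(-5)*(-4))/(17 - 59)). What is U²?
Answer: 5048102500/9 ≈ 5.6090e+8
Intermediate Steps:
U = 71050/3 (U = 203*(115 + (-50 + 5*(-4))/(-42)) = 203*(115 + (-50 - 20)*(-1/42)) = 203*(115 - 70*(-1/42)) = 203*(115 + 5/3) = 203*(350/3) = 71050/3 ≈ 23683.)
U² = (71050/3)² = 5048102500/9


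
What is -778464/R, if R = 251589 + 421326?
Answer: -259488/224305 ≈ -1.1569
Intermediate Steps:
R = 672915
-778464/R = -778464/672915 = -778464*1/672915 = -259488/224305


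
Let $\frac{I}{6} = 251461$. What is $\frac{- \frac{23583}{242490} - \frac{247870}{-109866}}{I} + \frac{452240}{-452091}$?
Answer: $- \frac{144270268926652818073}{144222942343019418540} \approx -1.0003$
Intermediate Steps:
$I = 1508766$ ($I = 6 \cdot 251461 = 1508766$)
$\frac{- \frac{23583}{242490} - \frac{247870}{-109866}}{I} + \frac{452240}{-452091} = \frac{- \frac{23583}{242490} - \frac{247870}{-109866}}{1508766} + \frac{452240}{-452091} = \left(\left(-23583\right) \frac{1}{242490} - - \frac{123935}{54933}\right) \frac{1}{1508766} + 452240 \left(- \frac{1}{452091}\right) = \left(- \frac{7861}{80830} + \frac{123935}{54933}\right) \frac{1}{1508766} - \frac{452240}{452091} = \frac{9585837737}{4440234390} \cdot \frac{1}{1508766} - \frac{452240}{452091} = \frac{1369405391}{957039239951820} - \frac{452240}{452091} = - \frac{144270268926652818073}{144222942343019418540}$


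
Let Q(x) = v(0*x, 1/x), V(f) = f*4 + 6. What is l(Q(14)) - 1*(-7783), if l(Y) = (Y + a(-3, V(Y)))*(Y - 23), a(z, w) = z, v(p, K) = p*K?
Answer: 7852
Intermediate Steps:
v(p, K) = K*p
V(f) = 6 + 4*f (V(f) = 4*f + 6 = 6 + 4*f)
Q(x) = 0 (Q(x) = (0*x)/x = 0/x = 0)
l(Y) = (-23 + Y)*(-3 + Y) (l(Y) = (Y - 3)*(Y - 23) = (-3 + Y)*(-23 + Y) = (-23 + Y)*(-3 + Y))
l(Q(14)) - 1*(-7783) = (69 + 0**2 - 26*0) - 1*(-7783) = (69 + 0 + 0) + 7783 = 69 + 7783 = 7852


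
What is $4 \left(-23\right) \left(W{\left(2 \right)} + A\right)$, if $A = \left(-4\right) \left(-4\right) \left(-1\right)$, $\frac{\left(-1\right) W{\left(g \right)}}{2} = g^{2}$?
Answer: $2208$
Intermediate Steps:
$W{\left(g \right)} = - 2 g^{2}$
$A = -16$ ($A = 16 \left(-1\right) = -16$)
$4 \left(-23\right) \left(W{\left(2 \right)} + A\right) = 4 \left(-23\right) \left(- 2 \cdot 2^{2} - 16\right) = - 92 \left(\left(-2\right) 4 - 16\right) = - 92 \left(-8 - 16\right) = \left(-92\right) \left(-24\right) = 2208$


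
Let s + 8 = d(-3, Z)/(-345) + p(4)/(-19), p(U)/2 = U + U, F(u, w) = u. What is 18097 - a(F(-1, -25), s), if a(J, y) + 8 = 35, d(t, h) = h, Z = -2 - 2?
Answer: 18070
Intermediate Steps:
Z = -4
p(U) = 4*U (p(U) = 2*(U + U) = 2*(2*U) = 4*U)
s = -57884/6555 (s = -8 + (-4/(-345) + (4*4)/(-19)) = -8 + (-4*(-1/345) + 16*(-1/19)) = -8 + (4/345 - 16/19) = -8 - 5444/6555 = -57884/6555 ≈ -8.8305)
a(J, y) = 27 (a(J, y) = -8 + 35 = 27)
18097 - a(F(-1, -25), s) = 18097 - 1*27 = 18097 - 27 = 18070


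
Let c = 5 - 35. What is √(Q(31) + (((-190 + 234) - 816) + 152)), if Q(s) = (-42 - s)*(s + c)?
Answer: 3*I*√77 ≈ 26.325*I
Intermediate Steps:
c = -30
Q(s) = (-42 - s)*(-30 + s) (Q(s) = (-42 - s)*(s - 30) = (-42 - s)*(-30 + s))
√(Q(31) + (((-190 + 234) - 816) + 152)) = √((1260 - 1*31² - 12*31) + (((-190 + 234) - 816) + 152)) = √((1260 - 1*961 - 372) + ((44 - 816) + 152)) = √((1260 - 961 - 372) + (-772 + 152)) = √(-73 - 620) = √(-693) = 3*I*√77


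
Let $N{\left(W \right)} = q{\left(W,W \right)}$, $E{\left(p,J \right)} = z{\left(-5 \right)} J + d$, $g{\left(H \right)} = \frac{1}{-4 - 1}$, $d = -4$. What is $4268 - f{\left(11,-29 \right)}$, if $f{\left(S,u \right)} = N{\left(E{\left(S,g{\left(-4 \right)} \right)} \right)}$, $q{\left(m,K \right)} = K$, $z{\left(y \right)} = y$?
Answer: $4271$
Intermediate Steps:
$g{\left(H \right)} = - \frac{1}{5}$ ($g{\left(H \right)} = \frac{1}{-5} = - \frac{1}{5}$)
$E{\left(p,J \right)} = -4 - 5 J$ ($E{\left(p,J \right)} = - 5 J - 4 = -4 - 5 J$)
$N{\left(W \right)} = W$
$f{\left(S,u \right)} = -3$ ($f{\left(S,u \right)} = -4 - -1 = -4 + 1 = -3$)
$4268 - f{\left(11,-29 \right)} = 4268 - -3 = 4268 + 3 = 4271$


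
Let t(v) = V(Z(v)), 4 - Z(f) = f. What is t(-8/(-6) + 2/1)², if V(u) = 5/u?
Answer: 225/4 ≈ 56.250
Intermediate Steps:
Z(f) = 4 - f
t(v) = 5/(4 - v)
t(-8/(-6) + 2/1)² = (-5/(-4 + (-8/(-6) + 2/1)))² = (-5/(-4 + (-8*(-⅙) + 2*1)))² = (-5/(-4 + (4/3 + 2)))² = (-5/(-4 + 10/3))² = (-5/(-⅔))² = (-5*(-3/2))² = (15/2)² = 225/4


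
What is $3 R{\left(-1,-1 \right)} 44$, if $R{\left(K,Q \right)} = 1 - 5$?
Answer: $-528$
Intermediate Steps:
$R{\left(K,Q \right)} = -4$ ($R{\left(K,Q \right)} = 1 - 5 = -4$)
$3 R{\left(-1,-1 \right)} 44 = 3 \left(-4\right) 44 = \left(-12\right) 44 = -528$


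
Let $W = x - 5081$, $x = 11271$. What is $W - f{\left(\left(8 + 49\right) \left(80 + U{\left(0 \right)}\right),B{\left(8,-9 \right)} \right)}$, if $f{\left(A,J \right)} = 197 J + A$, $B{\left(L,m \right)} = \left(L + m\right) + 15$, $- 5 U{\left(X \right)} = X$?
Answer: $-1128$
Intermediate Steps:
$U{\left(X \right)} = - \frac{X}{5}$
$B{\left(L,m \right)} = 15 + L + m$
$f{\left(A,J \right)} = A + 197 J$
$W = 6190$ ($W = 11271 - 5081 = 6190$)
$W - f{\left(\left(8 + 49\right) \left(80 + U{\left(0 \right)}\right),B{\left(8,-9 \right)} \right)} = 6190 - \left(\left(8 + 49\right) \left(80 - 0\right) + 197 \left(15 + 8 - 9\right)\right) = 6190 - \left(57 \left(80 + 0\right) + 197 \cdot 14\right) = 6190 - \left(57 \cdot 80 + 2758\right) = 6190 - \left(4560 + 2758\right) = 6190 - 7318 = -1128$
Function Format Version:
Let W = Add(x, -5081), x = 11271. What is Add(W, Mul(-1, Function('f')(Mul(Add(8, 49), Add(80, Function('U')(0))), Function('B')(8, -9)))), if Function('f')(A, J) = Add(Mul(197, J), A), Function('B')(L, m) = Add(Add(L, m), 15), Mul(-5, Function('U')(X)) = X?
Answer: -1128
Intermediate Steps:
Function('U')(X) = Mul(Rational(-1, 5), X)
Function('B')(L, m) = Add(15, L, m)
Function('f')(A, J) = Add(A, Mul(197, J))
W = 6190 (W = Add(11271, -5081) = 6190)
Add(W, Mul(-1, Function('f')(Mul(Add(8, 49), Add(80, Function('U')(0))), Function('B')(8, -9)))) = Add(6190, Mul(-1, Add(Mul(Add(8, 49), Add(80, Mul(Rational(-1, 5), 0))), Mul(197, Add(15, 8, -9))))) = Add(6190, Mul(-1, Add(Mul(57, Add(80, 0)), Mul(197, 14)))) = Add(6190, Mul(-1, Add(Mul(57, 80), 2758))) = Add(6190, Mul(-1, Add(4560, 2758))) = Add(6190, Mul(-1, 7318)) = Add(6190, -7318) = -1128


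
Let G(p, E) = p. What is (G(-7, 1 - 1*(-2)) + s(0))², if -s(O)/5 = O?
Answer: 49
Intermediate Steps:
s(O) = -5*O
(G(-7, 1 - 1*(-2)) + s(0))² = (-7 - 5*0)² = (-7 + 0)² = (-7)² = 49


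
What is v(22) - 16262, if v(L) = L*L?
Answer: -15778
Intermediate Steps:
v(L) = L**2
v(22) - 16262 = 22**2 - 16262 = 484 - 16262 = -15778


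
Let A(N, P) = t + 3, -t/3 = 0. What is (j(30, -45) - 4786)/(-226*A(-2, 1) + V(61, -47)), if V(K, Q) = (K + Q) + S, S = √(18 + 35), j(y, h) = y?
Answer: 3157984/440843 + 4756*√53/440843 ≈ 7.2421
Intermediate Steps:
t = 0 (t = -3*0 = 0)
A(N, P) = 3 (A(N, P) = 0 + 3 = 3)
S = √53 ≈ 7.2801
V(K, Q) = K + Q + √53 (V(K, Q) = (K + Q) + √53 = K + Q + √53)
(j(30, -45) - 4786)/(-226*A(-2, 1) + V(61, -47)) = (30 - 4786)/(-226*3 + (61 - 47 + √53)) = -4756/(-678 + (14 + √53)) = -4756/(-664 + √53)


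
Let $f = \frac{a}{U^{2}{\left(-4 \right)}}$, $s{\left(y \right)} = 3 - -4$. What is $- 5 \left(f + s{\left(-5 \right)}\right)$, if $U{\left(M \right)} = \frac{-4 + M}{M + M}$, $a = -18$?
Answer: $55$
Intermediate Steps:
$U{\left(M \right)} = \frac{-4 + M}{2 M}$
$s{\left(y \right)} = 7$ ($s{\left(y \right)} = 3 + 4 = 7$)
$f = -18$ ($f = - \frac{18}{\left(\frac{-4 - 4}{2 \left(-4\right)}\right)^{2}} = - \frac{18}{\left(\frac{1}{2} \left(- \frac{1}{4}\right) \left(-8\right)\right)^{2}} = - \frac{18}{1^{2}} = - \frac{18}{1} = \left(-18\right) 1 = -18$)
$- 5 \left(f + s{\left(-5 \right)}\right) = - 5 \left(-18 + 7\right) = \left(-5\right) \left(-11\right) = 55$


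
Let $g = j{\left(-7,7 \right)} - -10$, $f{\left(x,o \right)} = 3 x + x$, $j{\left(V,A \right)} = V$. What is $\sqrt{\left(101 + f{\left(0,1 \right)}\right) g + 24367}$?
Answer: $\sqrt{24670} \approx 157.07$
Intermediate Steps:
$f{\left(x,o \right)} = 4 x$
$g = 3$ ($g = -7 - -10 = -7 + 10 = 3$)
$\sqrt{\left(101 + f{\left(0,1 \right)}\right) g + 24367} = \sqrt{\left(101 + 4 \cdot 0\right) 3 + 24367} = \sqrt{\left(101 + 0\right) 3 + 24367} = \sqrt{101 \cdot 3 + 24367} = \sqrt{303 + 24367} = \sqrt{24670}$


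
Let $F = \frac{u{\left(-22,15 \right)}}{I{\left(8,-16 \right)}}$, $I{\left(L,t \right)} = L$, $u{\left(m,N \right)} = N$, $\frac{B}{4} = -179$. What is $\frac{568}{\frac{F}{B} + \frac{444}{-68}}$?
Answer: $- \frac{55309568}{636063} \approx -86.956$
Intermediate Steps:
$B = -716$ ($B = 4 \left(-179\right) = -716$)
$F = \frac{15}{8} \approx 1.875$
$\frac{568}{\frac{F}{B} + \frac{444}{-68}} = \frac{568}{\frac{15}{8 \left(-716\right)} + \frac{444}{-68}} = \frac{568}{\frac{15}{8} \left(- \frac{1}{716}\right) + 444 \left(- \frac{1}{68}\right)} = \frac{568}{- \frac{15}{5728} - \frac{111}{17}} = \frac{568}{- \frac{636063}{97376}} = 568 \left(- \frac{97376}{636063}\right) = - \frac{55309568}{636063}$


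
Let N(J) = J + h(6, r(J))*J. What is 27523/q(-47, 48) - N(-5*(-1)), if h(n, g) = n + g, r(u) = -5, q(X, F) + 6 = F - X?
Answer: 26633/89 ≈ 299.25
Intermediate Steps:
q(X, F) = -6 + F - X (q(X, F) = -6 + (F - X) = -6 + F - X)
h(n, g) = g + n
N(J) = 2*J (N(J) = J + (-5 + 6)*J = J + 1*J = J + J = 2*J)
27523/q(-47, 48) - N(-5*(-1)) = 27523/(-6 + 48 - 1*(-47)) - 2*(-5*(-1)) = 27523/(-6 + 48 + 47) - 2*5 = 27523/89 - 1*10 = 27523*(1/89) - 10 = 27523/89 - 10 = 26633/89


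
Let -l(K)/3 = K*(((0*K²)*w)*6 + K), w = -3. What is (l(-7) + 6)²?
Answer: 19881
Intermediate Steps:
l(K) = -3*K² (l(K) = -3*K*(((0*K²)*(-3))*6 + K) = -3*K*((0*(-3))*6 + K) = -3*K*(0*6 + K) = -3*K*(0 + K) = -3*K*K = -3*K²)
(l(-7) + 6)² = (-3*(-7)² + 6)² = (-3*49 + 6)² = (-147 + 6)² = (-141)² = 19881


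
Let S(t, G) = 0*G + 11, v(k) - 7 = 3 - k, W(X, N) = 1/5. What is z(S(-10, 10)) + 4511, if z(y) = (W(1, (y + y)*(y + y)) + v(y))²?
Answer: 112791/25 ≈ 4511.6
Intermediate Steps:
W(X, N) = ⅕
v(k) = 10 - k (v(k) = 7 + (3 - k) = 10 - k)
S(t, G) = 11 (S(t, G) = 0 + 11 = 11)
z(y) = (51/5 - y)² (z(y) = (⅕ + (10 - y))² = (51/5 - y)²)
z(S(-10, 10)) + 4511 = (-51 + 5*11)²/25 + 4511 = (-51 + 55)²/25 + 4511 = (1/25)*4² + 4511 = (1/25)*16 + 4511 = 16/25 + 4511 = 112791/25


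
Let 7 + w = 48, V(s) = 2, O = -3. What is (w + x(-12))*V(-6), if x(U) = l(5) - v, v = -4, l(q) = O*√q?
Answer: 90 - 6*√5 ≈ 76.584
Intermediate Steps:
l(q) = -3*√q
w = 41 (w = -7 + 48 = 41)
x(U) = 4 - 3*√5 (x(U) = -3*√5 - 1*(-4) = -3*√5 + 4 = 4 - 3*√5)
(w + x(-12))*V(-6) = (41 + (4 - 3*√5))*2 = (45 - 3*√5)*2 = 90 - 6*√5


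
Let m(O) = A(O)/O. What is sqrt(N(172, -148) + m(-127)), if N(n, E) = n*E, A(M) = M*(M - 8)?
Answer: I*sqrt(25591) ≈ 159.97*I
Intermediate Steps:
A(M) = M*(-8 + M)
m(O) = -8 + O (m(O) = (O*(-8 + O))/O = -8 + O)
N(n, E) = E*n
sqrt(N(172, -148) + m(-127)) = sqrt(-148*172 + (-8 - 127)) = sqrt(-25456 - 135) = sqrt(-25591) = I*sqrt(25591)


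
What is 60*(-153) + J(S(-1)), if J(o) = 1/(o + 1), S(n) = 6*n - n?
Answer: -36721/4 ≈ -9180.3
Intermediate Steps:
S(n) = 5*n
J(o) = 1/(1 + o)
60*(-153) + J(S(-1)) = 60*(-153) + 1/(1 + 5*(-1)) = -9180 + 1/(1 - 5) = -9180 + 1/(-4) = -9180 - ¼ = -36721/4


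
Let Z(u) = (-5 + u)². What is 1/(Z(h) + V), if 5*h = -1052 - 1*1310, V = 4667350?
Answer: 25/122381519 ≈ 2.0428e-7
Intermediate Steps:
h = -2362/5 (h = (-1052 - 1*1310)/5 = (-1052 - 1310)/5 = (⅕)*(-2362) = -2362/5 ≈ -472.40)
1/(Z(h) + V) = 1/((-5 - 2362/5)² + 4667350) = 1/((-2387/5)² + 4667350) = 1/(5697769/25 + 4667350) = 1/(122381519/25) = 25/122381519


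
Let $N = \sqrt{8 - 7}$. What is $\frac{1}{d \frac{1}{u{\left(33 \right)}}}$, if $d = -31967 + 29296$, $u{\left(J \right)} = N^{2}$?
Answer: $- \frac{1}{2671} \approx -0.00037439$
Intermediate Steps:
$N = 1$ ($N = \sqrt{8 - 7} = \sqrt{1} = 1$)
$u{\left(J \right)} = 1$ ($u{\left(J \right)} = 1^{2} = 1$)
$d = -2671$
$\frac{1}{d \frac{1}{u{\left(33 \right)}}} = \frac{1}{\left(-2671\right) 1^{-1}} = \frac{1}{\left(-2671\right) 1} = \frac{1}{-2671} = - \frac{1}{2671}$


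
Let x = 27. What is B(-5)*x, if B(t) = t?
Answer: -135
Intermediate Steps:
B(-5)*x = -5*27 = -135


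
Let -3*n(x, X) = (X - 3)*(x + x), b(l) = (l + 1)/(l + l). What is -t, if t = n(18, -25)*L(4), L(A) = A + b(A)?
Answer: -1554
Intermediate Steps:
b(l) = (1 + l)/(2*l) (b(l) = (1 + l)/((2*l)) = (1 + l)*(1/(2*l)) = (1 + l)/(2*l))
n(x, X) = -2*x*(-3 + X)/3 (n(x, X) = -(X - 3)*(x + x)/3 = -(-3 + X)*2*x/3 = -2*x*(-3 + X)/3)
L(A) = A + (1 + A)/(2*A)
t = 1554 (t = ((⅔)*18*(3 - 1*(-25)))*(½ + 4 + (½)/4) = ((⅔)*18*(3 + 25))*(½ + 4 + (½)*(¼)) = ((⅔)*18*28)*(½ + 4 + ⅛) = 336*(37/8) = 1554)
-t = -1*1554 = -1554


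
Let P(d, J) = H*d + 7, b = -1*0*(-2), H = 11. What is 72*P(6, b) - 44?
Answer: 5212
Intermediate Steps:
b = 0 (b = 0*(-2) = 0)
P(d, J) = 7 + 11*d (P(d, J) = 11*d + 7 = 7 + 11*d)
72*P(6, b) - 44 = 72*(7 + 11*6) - 44 = 72*(7 + 66) - 44 = 72*73 - 44 = 5256 - 44 = 5212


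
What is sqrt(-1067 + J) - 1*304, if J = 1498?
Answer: -304 + sqrt(431) ≈ -283.24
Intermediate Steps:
sqrt(-1067 + J) - 1*304 = sqrt(-1067 + 1498) - 1*304 = sqrt(431) - 304 = -304 + sqrt(431)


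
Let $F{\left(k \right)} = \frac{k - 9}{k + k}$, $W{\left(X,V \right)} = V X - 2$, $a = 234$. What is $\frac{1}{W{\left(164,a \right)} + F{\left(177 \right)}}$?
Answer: $\frac{59}{2264094} \approx 2.6059 \cdot 10^{-5}$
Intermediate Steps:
$W{\left(X,V \right)} = -2 + V X$
$F{\left(k \right)} = \frac{-9 + k}{2 k}$
$\frac{1}{W{\left(164,a \right)} + F{\left(177 \right)}} = \frac{1}{\left(-2 + 234 \cdot 164\right) + \frac{-9 + 177}{2 \cdot 177}} = \frac{1}{\left(-2 + 38376\right) + \frac{1}{2} \cdot \frac{1}{177} \cdot 168} = \frac{1}{38374 + \frac{28}{59}} = \frac{1}{\frac{2264094}{59}} = \frac{59}{2264094}$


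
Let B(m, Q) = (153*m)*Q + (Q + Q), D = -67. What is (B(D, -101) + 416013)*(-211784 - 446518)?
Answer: -955302846924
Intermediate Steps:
B(m, Q) = 2*Q + 153*Q*m (B(m, Q) = 153*Q*m + 2*Q = 2*Q + 153*Q*m)
(B(D, -101) + 416013)*(-211784 - 446518) = (-101*(2 + 153*(-67)) + 416013)*(-211784 - 446518) = (-101*(2 - 10251) + 416013)*(-658302) = (-101*(-10249) + 416013)*(-658302) = (1035149 + 416013)*(-658302) = 1451162*(-658302) = -955302846924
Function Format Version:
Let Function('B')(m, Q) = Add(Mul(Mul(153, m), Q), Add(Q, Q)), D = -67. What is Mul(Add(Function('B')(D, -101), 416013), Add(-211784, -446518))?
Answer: -955302846924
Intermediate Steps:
Function('B')(m, Q) = Add(Mul(2, Q), Mul(153, Q, m)) (Function('B')(m, Q) = Add(Mul(153, Q, m), Mul(2, Q)) = Add(Mul(2, Q), Mul(153, Q, m)))
Mul(Add(Function('B')(D, -101), 416013), Add(-211784, -446518)) = Mul(Add(Mul(-101, Add(2, Mul(153, -67))), 416013), Add(-211784, -446518)) = Mul(Add(Mul(-101, Add(2, -10251)), 416013), -658302) = Mul(Add(Mul(-101, -10249), 416013), -658302) = Mul(Add(1035149, 416013), -658302) = Mul(1451162, -658302) = -955302846924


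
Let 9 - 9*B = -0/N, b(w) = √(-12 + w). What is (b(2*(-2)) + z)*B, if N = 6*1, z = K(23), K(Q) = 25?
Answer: 25 + 4*I ≈ 25.0 + 4.0*I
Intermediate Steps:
z = 25
N = 6
B = 1 (B = 1 - (-13)*0/6/3 = 1 - (-13)*0*(⅙)/3 = 1 - (-13)*0/3 = 1 - ⅑*0 = 1 + 0 = 1)
(b(2*(-2)) + z)*B = (√(-12 + 2*(-2)) + 25)*1 = (√(-12 - 4) + 25)*1 = (√(-16) + 25)*1 = (4*I + 25)*1 = (25 + 4*I)*1 = 25 + 4*I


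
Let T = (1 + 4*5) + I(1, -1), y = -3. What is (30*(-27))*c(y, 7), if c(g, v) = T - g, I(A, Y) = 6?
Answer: -24300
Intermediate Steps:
T = 27 (T = (1 + 4*5) + 6 = (1 + 20) + 6 = 21 + 6 = 27)
c(g, v) = 27 - g
(30*(-27))*c(y, 7) = (30*(-27))*(27 - 1*(-3)) = -810*(27 + 3) = -810*30 = -24300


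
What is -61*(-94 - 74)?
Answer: 10248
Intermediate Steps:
-61*(-94 - 74) = -61*(-168) = 10248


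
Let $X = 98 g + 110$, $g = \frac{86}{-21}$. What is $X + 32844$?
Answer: $\frac{97658}{3} \approx 32553.0$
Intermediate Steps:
$g = - \frac{86}{21}$ ($g = 86 \left(- \frac{1}{21}\right) = - \frac{86}{21} \approx -4.0952$)
$X = - \frac{874}{3}$ ($X = 98 \left(- \frac{86}{21}\right) + 110 = - \frac{1204}{3} + 110 = - \frac{874}{3} \approx -291.33$)
$X + 32844 = - \frac{874}{3} + 32844 = \frac{97658}{3}$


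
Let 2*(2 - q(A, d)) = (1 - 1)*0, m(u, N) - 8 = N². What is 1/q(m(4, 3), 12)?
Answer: ½ ≈ 0.50000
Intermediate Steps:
m(u, N) = 8 + N²
q(A, d) = 2 (q(A, d) = 2 - (1 - 1)*0/2 = 2 - 0*0 = 2 - ½*0 = 2 + 0 = 2)
1/q(m(4, 3), 12) = 1/2 = ½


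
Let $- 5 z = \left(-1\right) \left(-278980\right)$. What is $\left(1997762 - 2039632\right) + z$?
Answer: $-97666$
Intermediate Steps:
$z = -55796$ ($z = - \frac{\left(-1\right) \left(-278980\right)}{5} = \left(- \frac{1}{5}\right) 278980 = -55796$)
$\left(1997762 - 2039632\right) + z = \left(1997762 - 2039632\right) - 55796 = -41870 - 55796 = -97666$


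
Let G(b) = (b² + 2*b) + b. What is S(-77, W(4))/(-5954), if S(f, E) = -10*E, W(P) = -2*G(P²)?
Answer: -3040/2977 ≈ -1.0212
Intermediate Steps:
G(b) = b² + 3*b
W(P) = -2*P²*(3 + P²)
S(-77, W(4))/(-5954) = -20*4²*(-3 - 1*4²)/(-5954) = -20*16*(-3 - 1*16)*(-1/5954) = -20*16*(-3 - 16)*(-1/5954) = -20*16*(-19)*(-1/5954) = -10*(-608)*(-1/5954) = 6080*(-1/5954) = -3040/2977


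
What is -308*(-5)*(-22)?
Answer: -33880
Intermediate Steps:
-308*(-5)*(-22) = -44*(-35)*(-22) = 1540*(-22) = -33880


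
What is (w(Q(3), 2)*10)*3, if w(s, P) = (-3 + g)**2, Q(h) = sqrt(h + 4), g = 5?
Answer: 120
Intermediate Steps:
Q(h) = sqrt(4 + h)
w(s, P) = 4 (w(s, P) = (-3 + 5)**2 = 2**2 = 4)
(w(Q(3), 2)*10)*3 = (4*10)*3 = 40*3 = 120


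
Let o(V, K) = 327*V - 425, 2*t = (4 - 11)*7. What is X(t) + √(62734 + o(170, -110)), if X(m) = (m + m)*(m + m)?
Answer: 2401 + √117899 ≈ 2744.4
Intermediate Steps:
t = -49/2 (t = ((4 - 11)*7)/2 = (-7*7)/2 = (½)*(-49) = -49/2 ≈ -24.500)
o(V, K) = -425 + 327*V
X(m) = 4*m² (X(m) = (2*m)*(2*m) = 4*m²)
X(t) + √(62734 + o(170, -110)) = 4*(-49/2)² + √(62734 + (-425 + 327*170)) = 4*(2401/4) + √(62734 + (-425 + 55590)) = 2401 + √(62734 + 55165) = 2401 + √117899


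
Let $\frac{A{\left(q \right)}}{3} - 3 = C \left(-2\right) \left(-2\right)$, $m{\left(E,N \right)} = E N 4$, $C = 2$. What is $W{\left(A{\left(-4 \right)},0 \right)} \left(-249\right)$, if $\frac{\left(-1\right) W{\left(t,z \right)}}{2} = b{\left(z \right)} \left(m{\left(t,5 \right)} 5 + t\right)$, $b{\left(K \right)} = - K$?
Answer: $0$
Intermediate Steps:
$m{\left(E,N \right)} = 4 E N$
$A{\left(q \right)} = 33$ ($A{\left(q \right)} = 9 + 3 \cdot 2 \left(-2\right) \left(-2\right) = 9 + 3 \left(\left(-4\right) \left(-2\right)\right) = 9 + 3 \cdot 8 = 9 + 24 = 33$)
$W{\left(t,z \right)} = 202 t z$ ($W{\left(t,z \right)} = - 2 - z \left(4 t 5 \cdot 5 + t\right) = - 2 - z \left(20 t 5 + t\right) = - 2 - z \left(100 t + t\right) = - 2 - z 101 t = - 2 \left(- 101 t z\right) = 202 t z$)
$W{\left(A{\left(-4 \right)},0 \right)} \left(-249\right) = 202 \cdot 33 \cdot 0 \left(-249\right) = 0 \left(-249\right) = 0$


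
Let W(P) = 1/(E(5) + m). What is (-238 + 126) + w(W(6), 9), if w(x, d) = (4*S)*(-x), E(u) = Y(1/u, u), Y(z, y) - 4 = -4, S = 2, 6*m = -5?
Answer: -512/5 ≈ -102.40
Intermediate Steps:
m = -⅚ (m = (⅙)*(-5) = -⅚ ≈ -0.83333)
Y(z, y) = 0 (Y(z, y) = 4 - 4 = 0)
E(u) = 0
W(P) = -6/5 (W(P) = 1/(0 - ⅚) = 1/(-⅚) = -6/5)
w(x, d) = -8*x (w(x, d) = (4*2)*(-x) = 8*(-x) = -8*x)
(-238 + 126) + w(W(6), 9) = (-238 + 126) - 8*(-6/5) = -112 + 48/5 = -512/5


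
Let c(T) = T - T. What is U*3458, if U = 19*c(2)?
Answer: 0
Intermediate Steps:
c(T) = 0
U = 0 (U = 19*0 = 0)
U*3458 = 0*3458 = 0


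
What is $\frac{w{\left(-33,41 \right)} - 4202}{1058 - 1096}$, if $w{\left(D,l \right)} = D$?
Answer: $\frac{4235}{38} \approx 111.45$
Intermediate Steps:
$\frac{w{\left(-33,41 \right)} - 4202}{1058 - 1096} = \frac{-33 - 4202}{1058 - 1096} = \frac{-33 - 4202}{-38} = \left(-4235\right) \left(- \frac{1}{38}\right) = \frac{4235}{38}$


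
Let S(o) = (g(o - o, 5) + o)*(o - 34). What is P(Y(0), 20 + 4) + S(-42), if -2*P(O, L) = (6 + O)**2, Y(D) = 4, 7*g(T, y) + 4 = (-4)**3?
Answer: 27162/7 ≈ 3880.3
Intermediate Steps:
g(T, y) = -68/7 (g(T, y) = -4/7 + (1/7)*(-4)**3 = -4/7 + (1/7)*(-64) = -4/7 - 64/7 = -68/7)
S(o) = (-34 + o)*(-68/7 + o) (S(o) = (-68/7 + o)*(o - 34) = (-68/7 + o)*(-34 + o) = (-34 + o)*(-68/7 + o))
P(O, L) = -(6 + O)**2/2
P(Y(0), 20 + 4) + S(-42) = -(6 + 4)**2/2 + (2312/7 + (-42)**2 - 306/7*(-42)) = -1/2*10**2 + (2312/7 + 1764 + 1836) = -1/2*100 + 27512/7 = -50 + 27512/7 = 27162/7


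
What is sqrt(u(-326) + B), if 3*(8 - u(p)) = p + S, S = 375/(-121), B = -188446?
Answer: I*sqrt(205089519)/33 ≈ 433.97*I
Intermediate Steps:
S = -375/121 (S = 375*(-1/121) = -375/121 ≈ -3.0992)
u(p) = 1093/121 - p/3 (u(p) = 8 - (p - 375/121)/3 = 8 - (-375/121 + p)/3 = 8 + (125/121 - p/3) = 1093/121 - p/3)
sqrt(u(-326) + B) = sqrt((1093/121 - 1/3*(-326)) - 188446) = sqrt((1093/121 + 326/3) - 188446) = sqrt(42725/363 - 188446) = sqrt(-68363173/363) = I*sqrt(205089519)/33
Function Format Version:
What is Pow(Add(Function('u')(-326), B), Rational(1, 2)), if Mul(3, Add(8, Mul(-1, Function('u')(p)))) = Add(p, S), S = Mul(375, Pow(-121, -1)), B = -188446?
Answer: Mul(Rational(1, 33), I, Pow(205089519, Rational(1, 2))) ≈ Mul(433.97, I)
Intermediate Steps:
S = Rational(-375, 121) (S = Mul(375, Rational(-1, 121)) = Rational(-375, 121) ≈ -3.0992)
Function('u')(p) = Add(Rational(1093, 121), Mul(Rational(-1, 3), p)) (Function('u')(p) = Add(8, Mul(Rational(-1, 3), Add(p, Rational(-375, 121)))) = Add(8, Mul(Rational(-1, 3), Add(Rational(-375, 121), p))) = Add(8, Add(Rational(125, 121), Mul(Rational(-1, 3), p))) = Add(Rational(1093, 121), Mul(Rational(-1, 3), p)))
Pow(Add(Function('u')(-326), B), Rational(1, 2)) = Pow(Add(Add(Rational(1093, 121), Mul(Rational(-1, 3), -326)), -188446), Rational(1, 2)) = Pow(Add(Add(Rational(1093, 121), Rational(326, 3)), -188446), Rational(1, 2)) = Pow(Add(Rational(42725, 363), -188446), Rational(1, 2)) = Pow(Rational(-68363173, 363), Rational(1, 2)) = Mul(Rational(1, 33), I, Pow(205089519, Rational(1, 2)))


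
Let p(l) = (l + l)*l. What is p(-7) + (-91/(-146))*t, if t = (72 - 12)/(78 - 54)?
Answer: 29071/292 ≈ 99.558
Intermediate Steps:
p(l) = 2*l**2 (p(l) = (2*l)*l = 2*l**2)
t = 5/2 (t = 60/24 = 60*(1/24) = 5/2 ≈ 2.5000)
p(-7) + (-91/(-146))*t = 2*(-7)**2 - 91/(-146)*(5/2) = 2*49 - 91*(-1/146)*(5/2) = 98 + (91/146)*(5/2) = 98 + 455/292 = 29071/292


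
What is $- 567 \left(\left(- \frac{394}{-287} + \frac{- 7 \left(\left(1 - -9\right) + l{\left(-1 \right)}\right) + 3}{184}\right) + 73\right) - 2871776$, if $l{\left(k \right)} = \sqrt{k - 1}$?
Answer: $- \frac{21981246475}{7544} + \frac{3969 i \sqrt{2}}{184} \approx -2.9137 \cdot 10^{6} + 30.506 i$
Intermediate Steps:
$l{\left(k \right)} = \sqrt{-1 + k}$
$- 567 \left(\left(- \frac{394}{-287} + \frac{- 7 \left(\left(1 - -9\right) + l{\left(-1 \right)}\right) + 3}{184}\right) + 73\right) - 2871776 = - 567 \left(\left(- \frac{394}{-287} + \frac{- 7 \left(\left(1 - -9\right) + \sqrt{-1 - 1}\right) + 3}{184}\right) + 73\right) - 2871776 = - 567 \left(\left(\left(-394\right) \left(- \frac{1}{287}\right) + \left(- 7 \left(\left(1 + 9\right) + \sqrt{-2}\right) + 3\right) \frac{1}{184}\right) + 73\right) - 2871776 = - 567 \left(\left(\frac{394}{287} + \left(- 7 \left(10 + i \sqrt{2}\right) + 3\right) \frac{1}{184}\right) + 73\right) - 2871776 = - 567 \left(\left(\frac{394}{287} + \left(\left(-70 - 7 i \sqrt{2}\right) + 3\right) \frac{1}{184}\right) + 73\right) - 2871776 = - 567 \left(\left(\frac{394}{287} + \left(-67 - 7 i \sqrt{2}\right) \frac{1}{184}\right) + 73\right) - 2871776 = - 567 \left(\left(\frac{394}{287} - \left(\frac{67}{184} + \frac{7 i \sqrt{2}}{184}\right)\right) + 73\right) - 2871776 = - 567 \left(\left(\frac{53267}{52808} - \frac{7 i \sqrt{2}}{184}\right) + 73\right) - 2871776 = - 567 \left(\frac{3908251}{52808} - \frac{7 i \sqrt{2}}{184}\right) - 2871776 = \left(- \frac{316568331}{7544} + \frac{3969 i \sqrt{2}}{184}\right) - 2871776 = - \frac{21981246475}{7544} + \frac{3969 i \sqrt{2}}{184}$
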